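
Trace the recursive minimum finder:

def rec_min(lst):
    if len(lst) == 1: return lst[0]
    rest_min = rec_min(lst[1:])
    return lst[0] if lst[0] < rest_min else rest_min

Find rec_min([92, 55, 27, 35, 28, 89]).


rec_min([92, 55, 27, 35, 28, 89]): compare 92 with rec_min([55, 27, 35, 28, 89])
rec_min([55, 27, 35, 28, 89]): compare 55 with rec_min([27, 35, 28, 89])
rec_min([27, 35, 28, 89]): compare 27 with rec_min([35, 28, 89])
rec_min([35, 28, 89]): compare 35 with rec_min([28, 89])
rec_min([28, 89]): compare 28 with rec_min([89])
rec_min([89]) = 89  (base case)
Compare 28 with 89 -> 28
Compare 35 with 28 -> 28
Compare 27 with 28 -> 27
Compare 55 with 27 -> 27
Compare 92 with 27 -> 27

27


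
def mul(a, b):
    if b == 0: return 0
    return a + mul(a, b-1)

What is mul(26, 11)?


mul(26, 11) = 26 + mul(26, 10)
mul(26, 10) = 26 + mul(26, 9)
mul(26, 9) = 26 + mul(26, 8)
mul(26, 8) = 26 + mul(26, 7)
mul(26, 7) = 26 + mul(26, 6)
mul(26, 6) = 26 + mul(26, 5)
mul(26, 5) = 26 + mul(26, 4)
mul(26, 4) = 26 + mul(26, 3)
mul(26, 3) = 26 + mul(26, 2)
mul(26, 2) = 26 + mul(26, 1)
mul(26, 1) = 26 + mul(26, 0)
mul(26, 0) = 0  (base case)
Total: 26 + 26 + 26 + 26 + 26 + 26 + 26 + 26 + 26 + 26 + 26 + 0 = 286

286


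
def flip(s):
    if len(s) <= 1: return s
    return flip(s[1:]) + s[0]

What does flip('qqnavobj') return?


flip('qqnavobj') = flip('qnavobj') + 'q'
flip('qnavobj') = flip('navobj') + 'q'
flip('navobj') = flip('avobj') + 'n'
flip('avobj') = flip('vobj') + 'a'
flip('vobj') = flip('obj') + 'v'
flip('obj') = flip('bj') + 'o'
flip('bj') = flip('j') + 'b'
flip('j') = 'j'  (base case)
Concatenating: 'j' + 'b' + 'o' + 'v' + 'a' + 'n' + 'q' + 'q' = 'jbovanqq'

jbovanqq


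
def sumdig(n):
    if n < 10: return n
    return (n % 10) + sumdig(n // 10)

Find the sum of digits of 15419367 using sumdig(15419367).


sumdig(15419367) = 7 + sumdig(1541936)
sumdig(1541936) = 6 + sumdig(154193)
sumdig(154193) = 3 + sumdig(15419)
sumdig(15419) = 9 + sumdig(1541)
sumdig(1541) = 1 + sumdig(154)
sumdig(154) = 4 + sumdig(15)
sumdig(15) = 5 + sumdig(1)
sumdig(1) = 1  (base case)
Total: 7 + 6 + 3 + 9 + 1 + 4 + 5 + 1 = 36

36


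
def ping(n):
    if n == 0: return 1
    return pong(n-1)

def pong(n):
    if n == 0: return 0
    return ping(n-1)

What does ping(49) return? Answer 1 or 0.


ping(49) = pong(48)
pong(48) = ping(47)
ping(47) = pong(46)
pong(46) = ping(45)
ping(45) = pong(44)
pong(44) = ping(43)
ping(43) = pong(42)
pong(42) = ping(41)
ping(41) = pong(40)
pong(40) = ping(39)
ping(39) = pong(38)
pong(38) = ping(37)
ping(37) = pong(36)
pong(36) = ping(35)
ping(35) = pong(34)
pong(34) = ping(33)
ping(33) = pong(32)
pong(32) = ping(31)
ping(31) = pong(30)
pong(30) = ping(29)
ping(29) = pong(28)
pong(28) = ping(27)
ping(27) = pong(26)
pong(26) = ping(25)
ping(25) = pong(24)
pong(24) = ping(23)
ping(23) = pong(22)
pong(22) = ping(21)
ping(21) = pong(20)
pong(20) = ping(19)
ping(19) = pong(18)
pong(18) = ping(17)
ping(17) = pong(16)
pong(16) = ping(15)
ping(15) = pong(14)
pong(14) = ping(13)
ping(13) = pong(12)
pong(12) = ping(11)
ping(11) = pong(10)
pong(10) = ping(9)
ping(9) = pong(8)
pong(8) = ping(7)
ping(7) = pong(6)
pong(6) = ping(5)
ping(5) = pong(4)
pong(4) = ping(3)
ping(3) = pong(2)
pong(2) = ping(1)
ping(1) = pong(0)
pong(0) = 0  (base case)
Result: 0

0


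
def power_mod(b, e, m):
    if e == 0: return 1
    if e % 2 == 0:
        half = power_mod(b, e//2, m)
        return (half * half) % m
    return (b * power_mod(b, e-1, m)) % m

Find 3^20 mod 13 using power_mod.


power_mod(3, 20, 13): e is even, compute power_mod(3, 10, 13)
  power_mod(3, 10, 13): e is even, compute power_mod(3, 5, 13)
    power_mod(3, 5, 13): e is odd, compute power_mod(3, 4, 13)
      power_mod(3, 4, 13): e is even, compute power_mod(3, 2, 13)
        power_mod(3, 2, 13): e is even, compute power_mod(3, 1, 13)
          power_mod(3, 1, 13): e is odd, compute power_mod(3, 0, 13)
          power_mod(3, 0, 13) = 1
          (3 * 1) % 13 = 3
        half=3, (3*3) % 13 = 9
      half=9, (9*9) % 13 = 3
    (3 * 3) % 13 = 9
  half=9, (9*9) % 13 = 3
half=3, (3*3) % 13 = 9

9


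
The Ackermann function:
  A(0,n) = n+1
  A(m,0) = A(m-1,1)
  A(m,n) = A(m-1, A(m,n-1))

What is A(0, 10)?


A(0, 10) = 11
Result: A(0, 10) = 11

11


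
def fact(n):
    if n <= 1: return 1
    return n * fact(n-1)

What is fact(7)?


fact(7)
= 7 * fact(6)
= 7 * 6 * fact(5)
= 7 * 6 * 5 * fact(4)
= 7 * 6 * 5 * 4 * fact(3)
= 7 * 6 * 5 * 4 * 3 * fact(2)
= 7 * 6 * 5 * 4 * 3 * 2 * fact(1)
= 7 * 6 * 5 * 4 * 3 * 2 * 1
= 5040

5040


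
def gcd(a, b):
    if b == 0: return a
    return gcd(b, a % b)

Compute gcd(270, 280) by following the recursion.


gcd(270, 280) = gcd(280, 270)
gcd(280, 270) = gcd(270, 10)
gcd(270, 10) = gcd(10, 0)
gcd(10, 0) = 10  (base case)

10


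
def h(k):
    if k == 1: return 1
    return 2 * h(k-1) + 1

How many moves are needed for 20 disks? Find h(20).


h(20) = 2 * h(19) + 1
h(19) = 2 * h(18) + 1
h(18) = 2 * h(17) + 1
h(17) = 2 * h(16) + 1
h(16) = 2 * h(15) + 1
h(15) = 2 * h(14) + 1
h(14) = 2 * h(13) + 1
h(13) = 2 * h(12) + 1
h(12) = 2 * h(11) + 1
h(11) = 2 * h(10) + 1
h(10) = 2 * h(9) + 1
h(9) = 2 * h(8) + 1
h(8) = 2 * h(7) + 1
h(7) = 2 * h(6) + 1
h(6) = 2 * h(5) + 1
h(5) = 2 * h(4) + 1
h(4) = 2 * h(3) + 1
h(3) = 2 * h(2) + 1
h(2) = 2 * h(1) + 1
h(1) = 1  (base case)
h(2) = 2 * 1 + 1 = 3
h(3) = 2 * 3 + 1 = 7
h(4) = 2 * 7 + 1 = 15
h(5) = 2 * 15 + 1 = 31
h(6) = 2 * 31 + 1 = 63
h(7) = 2 * 63 + 1 = 127
h(8) = 2 * 127 + 1 = 255
h(9) = 2 * 255 + 1 = 511
h(10) = 2 * 511 + 1 = 1023
h(11) = 2 * 1023 + 1 = 2047
h(12) = 2 * 2047 + 1 = 4095
h(13) = 2 * 4095 + 1 = 8191
h(14) = 2 * 8191 + 1 = 16383
h(15) = 2 * 16383 + 1 = 32767
h(16) = 2 * 32767 + 1 = 65535
h(17) = 2 * 65535 + 1 = 131071
h(18) = 2 * 131071 + 1 = 262143
h(19) = 2 * 262143 + 1 = 524287
h(20) = 2 * 524287 + 1 = 1048575

1048575


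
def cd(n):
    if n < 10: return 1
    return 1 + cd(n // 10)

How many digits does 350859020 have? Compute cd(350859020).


cd(350859020) = 1 + cd(35085902)
cd(35085902) = 1 + cd(3508590)
cd(3508590) = 1 + cd(350859)
cd(350859) = 1 + cd(35085)
cd(35085) = 1 + cd(3508)
cd(3508) = 1 + cd(350)
cd(350) = 1 + cd(35)
cd(35) = 1 + cd(3)
cd(3) = 1  (base case: 3 < 10)
Unwinding: 1 + 1 + 1 + 1 + 1 + 1 + 1 + 1 + 1 = 9

9


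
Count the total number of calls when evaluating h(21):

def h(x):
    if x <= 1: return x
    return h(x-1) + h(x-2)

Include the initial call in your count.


Let C(n) = total calls for h(n)
C(0) = 1, C(1) = 1
C(2) = 1 + C(1) + C(0) = 1 + 1 + 1 = 3
C(3) = 1 + C(2) + C(1) = 1 + 3 + 1 = 5
C(4) = 1 + C(3) + C(2) = 1 + 5 + 3 = 9
C(5) = 1 + C(4) + C(3) = 1 + 9 + 5 = 15
C(6) = 1 + C(5) + C(4) = 1 + 15 + 9 = 25
C(7) = 1 + C(6) + C(5) = 1 + 25 + 15 = 41
C(8) = 1 + C(7) + C(6) = 1 + 41 + 25 = 67
C(9) = 1 + C(8) + C(7) = 1 + 67 + 41 = 109
C(10) = 1 + C(9) + C(8) = 1 + 109 + 67 = 177
C(11) = 1 + C(10) + C(9) = 1 + 177 + 109 = 287
C(12) = 1 + C(11) + C(10) = 1 + 287 + 177 = 465
C(13) = 1 + C(12) + C(11) = 1 + 465 + 287 = 753
C(14) = 1 + C(13) + C(12) = 1 + 753 + 465 = 1219
C(15) = 1 + C(14) + C(13) = 1 + 1219 + 753 = 1973
C(16) = 1 + C(15) + C(14) = 1 + 1973 + 1219 = 3193
C(17) = 1 + C(16) + C(15) = 1 + 3193 + 1973 = 5167
C(18) = 1 + C(17) + C(16) = 1 + 5167 + 3193 = 8361
C(19) = 1 + C(18) + C(17) = 1 + 8361 + 5167 = 13529
C(20) = 1 + C(19) + C(18) = 1 + 13529 + 8361 = 21891
C(21) = 1 + C(20) + C(19) = 1 + 21891 + 13529 = 35421

35421


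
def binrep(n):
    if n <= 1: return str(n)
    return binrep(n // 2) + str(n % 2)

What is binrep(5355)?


binrep(5355) = binrep(2677) + '1'
binrep(2677) = binrep(1338) + '1'
binrep(1338) = binrep(669) + '0'
binrep(669) = binrep(334) + '1'
binrep(334) = binrep(167) + '0'
binrep(167) = binrep(83) + '1'
binrep(83) = binrep(41) + '1'
binrep(41) = binrep(20) + '1'
binrep(20) = binrep(10) + '0'
binrep(10) = binrep(5) + '0'
binrep(5) = binrep(2) + '1'
binrep(2) = binrep(1) + '0'
binrep(1) = '1'  (base case)
Concatenating: '1' + '0' + '1' + '0' + '0' + '1' + '1' + '1' + '0' + '1' + '0' + '1' + '1' = '1010011101011'

1010011101011


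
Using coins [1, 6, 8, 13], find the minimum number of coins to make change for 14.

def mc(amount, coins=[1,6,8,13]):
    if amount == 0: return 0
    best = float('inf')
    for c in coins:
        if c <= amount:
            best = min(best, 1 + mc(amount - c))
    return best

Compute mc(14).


Building up with DP:
mc(0) = 0
mc(1) = min(1+mc(0)=1+0=1) = 1
mc(2) = min(1+mc(1)=1+1=2) = 2
mc(3) = min(1+mc(2)=1+2=3) = 3
mc(4) = min(1+mc(3)=1+3=4) = 4
mc(5) = min(1+mc(4)=1+4=5) = 5
mc(6) = min(1+mc(5)=1+5=6, 1+mc(0)=1+0=1) = 1
mc(7) = min(1+mc(6)=1+1=2, 1+mc(1)=1+1=2) = 2
mc(8) = min(1+mc(7)=1+2=3, 1+mc(2)=1+2=3, 1+mc(0)=1+0=1) = 1
mc(9) = min(1+mc(8)=1+1=2, 1+mc(3)=1+3=4, 1+mc(1)=1+1=2) = 2
mc(10) = min(1+mc(9)=1+2=3, 1+mc(4)=1+4=5, 1+mc(2)=1+2=3) = 3
mc(11) = min(1+mc(10)=1+3=4, 1+mc(5)=1+5=6, 1+mc(3)=1+3=4) = 4
mc(12) = min(1+mc(11)=1+4=5, 1+mc(6)=1+1=2, 1+mc(4)=1+4=5) = 2
mc(13) = min(1+mc(12)=1+2=3, 1+mc(7)=1+2=3, 1+mc(5)=1+5=6, 1+mc(0)=1+0=1) = 1
mc(14) = min(1+mc(13)=1+1=2, 1+mc(8)=1+1=2, 1+mc(6)=1+1=2, 1+mc(1)=1+1=2) = 2

2


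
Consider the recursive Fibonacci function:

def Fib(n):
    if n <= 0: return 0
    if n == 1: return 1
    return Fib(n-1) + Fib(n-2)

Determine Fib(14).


Computing Fib(14) bottom-up:
Fib(0) = 0
Fib(1) = 1
Fib(2) = Fib(1) + Fib(0) = 1 + 0 = 1
Fib(3) = Fib(2) + Fib(1) = 1 + 1 = 2
Fib(4) = Fib(3) + Fib(2) = 2 + 1 = 3
Fib(5) = Fib(4) + Fib(3) = 3 + 2 = 5
Fib(6) = Fib(5) + Fib(4) = 5 + 3 = 8
Fib(7) = Fib(6) + Fib(5) = 8 + 5 = 13
Fib(8) = Fib(7) + Fib(6) = 13 + 8 = 21
Fib(9) = Fib(8) + Fib(7) = 21 + 13 = 34
Fib(10) = Fib(9) + Fib(8) = 34 + 21 = 55
Fib(11) = Fib(10) + Fib(9) = 55 + 34 = 89
Fib(12) = Fib(11) + Fib(10) = 89 + 55 = 144
Fib(13) = Fib(12) + Fib(11) = 144 + 89 = 233
Fib(14) = Fib(13) + Fib(12) = 233 + 144 = 377

377


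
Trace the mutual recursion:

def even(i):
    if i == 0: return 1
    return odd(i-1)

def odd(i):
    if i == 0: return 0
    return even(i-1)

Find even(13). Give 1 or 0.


even(13) = odd(12)
odd(12) = even(11)
even(11) = odd(10)
odd(10) = even(9)
even(9) = odd(8)
odd(8) = even(7)
even(7) = odd(6)
odd(6) = even(5)
even(5) = odd(4)
odd(4) = even(3)
even(3) = odd(2)
odd(2) = even(1)
even(1) = odd(0)
odd(0) = 0  (base case)
Result: 0

0


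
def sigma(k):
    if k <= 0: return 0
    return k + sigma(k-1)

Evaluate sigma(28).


sigma(28)
= 28 + 27 + 26 + 25 + 24 + 23 + 22 + 21 + 20 + 19 + 18 + 17 + 16 + 15 + 14 + 13 + 12 + 11 + 10 + 9 + 8 + 7 + 6 + 5 + 4 + 3 + 2 + 1 + sigma(0)
= 28 + 27 + 26 + 25 + 24 + 23 + 22 + 21 + 20 + 19 + 18 + 17 + 16 + 15 + 14 + 13 + 12 + 11 + 10 + 9 + 8 + 7 + 6 + 5 + 4 + 3 + 2 + 1 + 0
= 406

406


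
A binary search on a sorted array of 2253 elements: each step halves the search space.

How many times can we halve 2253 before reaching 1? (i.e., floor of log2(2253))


2253 / 2 = 1126
1126 / 2 = 563
563 / 2 = 281
281 / 2 = 140
140 / 2 = 70
70 / 2 = 35
35 / 2 = 17
17 / 2 = 8
8 / 2 = 4
4 / 2 = 2
2 / 2 = 1
Reached 1 after 11 halvings

11


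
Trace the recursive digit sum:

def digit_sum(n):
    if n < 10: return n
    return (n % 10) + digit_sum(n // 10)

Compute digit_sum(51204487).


digit_sum(51204487) = 7 + digit_sum(5120448)
digit_sum(5120448) = 8 + digit_sum(512044)
digit_sum(512044) = 4 + digit_sum(51204)
digit_sum(51204) = 4 + digit_sum(5120)
digit_sum(5120) = 0 + digit_sum(512)
digit_sum(512) = 2 + digit_sum(51)
digit_sum(51) = 1 + digit_sum(5)
digit_sum(5) = 5  (base case)
Total: 7 + 8 + 4 + 4 + 0 + 2 + 1 + 5 = 31

31


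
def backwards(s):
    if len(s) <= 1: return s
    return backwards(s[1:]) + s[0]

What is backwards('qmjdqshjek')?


backwards('qmjdqshjek') = backwards('mjdqshjek') + 'q'
backwards('mjdqshjek') = backwards('jdqshjek') + 'm'
backwards('jdqshjek') = backwards('dqshjek') + 'j'
backwards('dqshjek') = backwards('qshjek') + 'd'
backwards('qshjek') = backwards('shjek') + 'q'
backwards('shjek') = backwards('hjek') + 's'
backwards('hjek') = backwards('jek') + 'h'
backwards('jek') = backwards('ek') + 'j'
backwards('ek') = backwards('k') + 'e'
backwards('k') = 'k'  (base case)
Concatenating: 'k' + 'e' + 'j' + 'h' + 's' + 'q' + 'd' + 'j' + 'm' + 'q' = 'kejhsqdjmq'

kejhsqdjmq


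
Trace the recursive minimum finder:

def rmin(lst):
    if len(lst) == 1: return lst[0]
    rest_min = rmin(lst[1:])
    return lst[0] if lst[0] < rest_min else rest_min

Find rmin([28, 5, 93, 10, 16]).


rmin([28, 5, 93, 10, 16]): compare 28 with rmin([5, 93, 10, 16])
rmin([5, 93, 10, 16]): compare 5 with rmin([93, 10, 16])
rmin([93, 10, 16]): compare 93 with rmin([10, 16])
rmin([10, 16]): compare 10 with rmin([16])
rmin([16]) = 16  (base case)
Compare 10 with 16 -> 10
Compare 93 with 10 -> 10
Compare 5 with 10 -> 5
Compare 28 with 5 -> 5

5


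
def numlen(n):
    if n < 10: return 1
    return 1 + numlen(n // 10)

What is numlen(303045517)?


numlen(303045517) = 1 + numlen(30304551)
numlen(30304551) = 1 + numlen(3030455)
numlen(3030455) = 1 + numlen(303045)
numlen(303045) = 1 + numlen(30304)
numlen(30304) = 1 + numlen(3030)
numlen(3030) = 1 + numlen(303)
numlen(303) = 1 + numlen(30)
numlen(30) = 1 + numlen(3)
numlen(3) = 1  (base case: 3 < 10)
Unwinding: 1 + 1 + 1 + 1 + 1 + 1 + 1 + 1 + 1 = 9

9


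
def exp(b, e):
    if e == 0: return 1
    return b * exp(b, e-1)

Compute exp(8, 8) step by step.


exp(8, 8)
= 8 * exp(8, 7)
= 8 * 8 * exp(8, 6)
= 8 * 8 * 8 * exp(8, 5)
= 8 * 8 * 8 * 8 * exp(8, 4)
= 8 * 8 * 8 * 8 * 8 * exp(8, 3)
= 8 * 8 * 8 * 8 * 8 * 8 * exp(8, 2)
= 8 * 8 * 8 * 8 * 8 * 8 * 8 * exp(8, 1)
= 8 * 8 * 8 * 8 * 8 * 8 * 8 * 8 * exp(8, 0)
= 8 * 8 * 8 * 8 * 8 * 8 * 8 * 8 * 1
= 16777216

16777216


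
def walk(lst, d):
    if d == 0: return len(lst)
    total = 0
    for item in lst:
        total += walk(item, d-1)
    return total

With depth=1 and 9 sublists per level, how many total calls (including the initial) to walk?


At depth 0 (root): 1 call
At depth 1: each of 1 parents calls walk on 9 children = 9 calls
Total: 1 + 9 = 10

10


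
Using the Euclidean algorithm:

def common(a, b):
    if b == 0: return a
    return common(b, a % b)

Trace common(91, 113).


common(91, 113) = common(113, 91)
common(113, 91) = common(91, 22)
common(91, 22) = common(22, 3)
common(22, 3) = common(3, 1)
common(3, 1) = common(1, 0)
common(1, 0) = 1  (base case)

1


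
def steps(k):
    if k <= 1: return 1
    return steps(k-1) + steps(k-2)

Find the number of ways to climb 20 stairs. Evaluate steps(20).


Building up from base cases:
steps(0) = 1
steps(1) = 1
steps(2) = steps(1) + steps(0) = 1 + 1 = 2
steps(3) = steps(2) + steps(1) = 2 + 1 = 3
steps(4) = steps(3) + steps(2) = 3 + 2 = 5
steps(5) = steps(4) + steps(3) = 5 + 3 = 8
steps(6) = steps(5) + steps(4) = 8 + 5 = 13
steps(7) = steps(6) + steps(5) = 13 + 8 = 21
steps(8) = steps(7) + steps(6) = 21 + 13 = 34
steps(9) = steps(8) + steps(7) = 34 + 21 = 55
steps(10) = steps(9) + steps(8) = 55 + 34 = 89
steps(11) = steps(10) + steps(9) = 89 + 55 = 144
steps(12) = steps(11) + steps(10) = 144 + 89 = 233
steps(13) = steps(12) + steps(11) = 233 + 144 = 377
steps(14) = steps(13) + steps(12) = 377 + 233 = 610
steps(15) = steps(14) + steps(13) = 610 + 377 = 987
steps(16) = steps(15) + steps(14) = 987 + 610 = 1597
steps(17) = steps(16) + steps(15) = 1597 + 987 = 2584
steps(18) = steps(17) + steps(16) = 2584 + 1597 = 4181
steps(19) = steps(18) + steps(17) = 4181 + 2584 = 6765
steps(20) = steps(19) + steps(18) = 6765 + 4181 = 10946

10946


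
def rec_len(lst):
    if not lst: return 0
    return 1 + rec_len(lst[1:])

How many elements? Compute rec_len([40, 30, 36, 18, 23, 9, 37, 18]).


rec_len([40, 30, 36, 18, 23, 9, 37, 18]) = 1 + rec_len([30, 36, 18, 23, 9, 37, 18])
rec_len([30, 36, 18, 23, 9, 37, 18]) = 1 + rec_len([36, 18, 23, 9, 37, 18])
rec_len([36, 18, 23, 9, 37, 18]) = 1 + rec_len([18, 23, 9, 37, 18])
rec_len([18, 23, 9, 37, 18]) = 1 + rec_len([23, 9, 37, 18])
rec_len([23, 9, 37, 18]) = 1 + rec_len([9, 37, 18])
rec_len([9, 37, 18]) = 1 + rec_len([37, 18])
rec_len([37, 18]) = 1 + rec_len([18])
rec_len([18]) = 1 + rec_len([])
rec_len([]) = 0  (base case)
Unwinding: 1 + 1 + 1 + 1 + 1 + 1 + 1 + 1 + 0 = 8

8


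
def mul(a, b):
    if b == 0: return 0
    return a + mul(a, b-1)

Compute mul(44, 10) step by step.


mul(44, 10) = 44 + mul(44, 9)
mul(44, 9) = 44 + mul(44, 8)
mul(44, 8) = 44 + mul(44, 7)
mul(44, 7) = 44 + mul(44, 6)
mul(44, 6) = 44 + mul(44, 5)
mul(44, 5) = 44 + mul(44, 4)
mul(44, 4) = 44 + mul(44, 3)
mul(44, 3) = 44 + mul(44, 2)
mul(44, 2) = 44 + mul(44, 1)
mul(44, 1) = 44 + mul(44, 0)
mul(44, 0) = 0  (base case)
Total: 44 + 44 + 44 + 44 + 44 + 44 + 44 + 44 + 44 + 44 + 0 = 440

440


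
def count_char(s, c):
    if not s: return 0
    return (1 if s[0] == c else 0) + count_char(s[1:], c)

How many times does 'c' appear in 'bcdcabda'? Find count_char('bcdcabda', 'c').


s[0]='b' != 'c' -> 0
s[0]='c' == 'c' -> 1
s[0]='d' != 'c' -> 0
s[0]='c' == 'c' -> 1
s[0]='a' != 'c' -> 0
s[0]='b' != 'c' -> 0
s[0]='d' != 'c' -> 0
s[0]='a' != 'c' -> 0
Sum: 0 + 1 + 0 + 1 + 0 + 0 + 0 + 0 = 2

2


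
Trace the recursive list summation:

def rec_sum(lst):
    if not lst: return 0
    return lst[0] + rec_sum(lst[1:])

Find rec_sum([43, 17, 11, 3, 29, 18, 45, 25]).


rec_sum([43, 17, 11, 3, 29, 18, 45, 25]) = 43 + rec_sum([17, 11, 3, 29, 18, 45, 25])
rec_sum([17, 11, 3, 29, 18, 45, 25]) = 17 + rec_sum([11, 3, 29, 18, 45, 25])
rec_sum([11, 3, 29, 18, 45, 25]) = 11 + rec_sum([3, 29, 18, 45, 25])
rec_sum([3, 29, 18, 45, 25]) = 3 + rec_sum([29, 18, 45, 25])
rec_sum([29, 18, 45, 25]) = 29 + rec_sum([18, 45, 25])
rec_sum([18, 45, 25]) = 18 + rec_sum([45, 25])
rec_sum([45, 25]) = 45 + rec_sum([25])
rec_sum([25]) = 25 + rec_sum([])
rec_sum([]) = 0  (base case)
Total: 43 + 17 + 11 + 3 + 29 + 18 + 45 + 25 + 0 = 191

191


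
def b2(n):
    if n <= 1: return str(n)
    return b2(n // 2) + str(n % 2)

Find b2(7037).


b2(7037) = b2(3518) + '1'
b2(3518) = b2(1759) + '0'
b2(1759) = b2(879) + '1'
b2(879) = b2(439) + '1'
b2(439) = b2(219) + '1'
b2(219) = b2(109) + '1'
b2(109) = b2(54) + '1'
b2(54) = b2(27) + '0'
b2(27) = b2(13) + '1'
b2(13) = b2(6) + '1'
b2(6) = b2(3) + '0'
b2(3) = b2(1) + '1'
b2(1) = '1'  (base case)
Concatenating: '1' + '1' + '0' + '1' + '1' + '0' + '1' + '1' + '1' + '1' + '1' + '0' + '1' = '1101101111101'

1101101111101


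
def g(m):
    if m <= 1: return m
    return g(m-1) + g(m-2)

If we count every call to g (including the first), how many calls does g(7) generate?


Let C(n) = total calls for g(n)
C(0) = 1, C(1) = 1
C(2) = 1 + C(1) + C(0) = 1 + 1 + 1 = 3
C(3) = 1 + C(2) + C(1) = 1 + 3 + 1 = 5
C(4) = 1 + C(3) + C(2) = 1 + 5 + 3 = 9
C(5) = 1 + C(4) + C(3) = 1 + 9 + 5 = 15
C(6) = 1 + C(5) + C(4) = 1 + 15 + 9 = 25
C(7) = 1 + C(6) + C(5) = 1 + 25 + 15 = 41

41


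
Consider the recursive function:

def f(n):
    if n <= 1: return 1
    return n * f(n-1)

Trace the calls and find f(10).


f(10)
= 10 * f(9)
= 10 * 9 * f(8)
= 10 * 9 * 8 * f(7)
= 10 * 9 * 8 * 7 * f(6)
= 10 * 9 * 8 * 7 * 6 * f(5)
= 10 * 9 * 8 * 7 * 6 * 5 * f(4)
= 10 * 9 * 8 * 7 * 6 * 5 * 4 * f(3)
= 10 * 9 * 8 * 7 * 6 * 5 * 4 * 3 * f(2)
= 10 * 9 * 8 * 7 * 6 * 5 * 4 * 3 * 2 * f(1)
= 10 * 9 * 8 * 7 * 6 * 5 * 4 * 3 * 2 * 1
= 3628800

3628800


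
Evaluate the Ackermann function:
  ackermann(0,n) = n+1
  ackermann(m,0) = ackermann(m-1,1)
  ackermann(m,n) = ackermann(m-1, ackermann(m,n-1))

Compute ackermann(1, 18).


ackermann(1, 18) = ackermann(0, ackermann(1, 17))
  ackermann(1, 17) = ackermann(0, ackermann(1, 16))
    ackermann(1, 16) = ackermann(0, ackermann(1, 15))
      ackermann(1, 15) = ackermann(0, ackermann(1, 14))
        ackermann(1, 14) = ackermann(0, ackermann(1, 13))
          ackermann(1, 13) = ackermann(0, ackermann(1, 12))
          ackermann(1, 12) = ackermann(0, ackermann(1, 11))
          ackermann(1, 11) = ackermann(0, ackermann(1, 10))
          ackermann(1, 10) = ackermann(0, ackermann(1, 9))
          ackermann(1, 9) = ackermann(0, ackermann(1, 8))
          ackermann(1, 8) = ackermann(0, ackermann(1, 7))
          ackermann(1, 7) = ackermann(0, ackermann(1, 6))
          ackermann(1, 6) = ackermann(0, ackermann(1, 5))
          ackermann(1, 5) = ackermann(0, ackermann(1, 4))
          ackermann(1, 4) = ackermann(0, ackermann(1, 3))
          ackermann(1, 3) = ackermann(0, ackermann(1, 2))
          ackermann(1, 2) = ackermann(0, ackermann(1, 1))
          ackermann(1, 1) = ackermann(0, ackermann(1, 0))
          ackermann(1, 0) = ackermann(0, 1)
          ackermann(0, 1) = 2
            = ackermann(0, 2)
          ackermann(0, 2) = 3
            = ackermann(0, 3)
          ackermann(0, 3) = 4
            = ackermann(0, 4)
... (trace truncated)
Result: ackermann(1, 18) = 20

20


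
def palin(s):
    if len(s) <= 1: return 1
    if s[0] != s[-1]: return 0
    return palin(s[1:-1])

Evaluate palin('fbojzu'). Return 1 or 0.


palin('fbojzu'): s[0]='f' != s[-1]='u' -> return 0
Result: 0 (not a palindrome)

0


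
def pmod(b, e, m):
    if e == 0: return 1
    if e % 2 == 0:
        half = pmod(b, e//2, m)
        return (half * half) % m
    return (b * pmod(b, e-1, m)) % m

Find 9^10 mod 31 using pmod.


pmod(9, 10, 31): e is even, compute pmod(9, 5, 31)
  pmod(9, 5, 31): e is odd, compute pmod(9, 4, 31)
    pmod(9, 4, 31): e is even, compute pmod(9, 2, 31)
      pmod(9, 2, 31): e is even, compute pmod(9, 1, 31)
        pmod(9, 1, 31): e is odd, compute pmod(9, 0, 31)
          pmod(9, 0, 31) = 1
        (9 * 1) % 31 = 9
      half=9, (9*9) % 31 = 19
    half=19, (19*19) % 31 = 20
  (9 * 20) % 31 = 25
half=25, (25*25) % 31 = 5

5


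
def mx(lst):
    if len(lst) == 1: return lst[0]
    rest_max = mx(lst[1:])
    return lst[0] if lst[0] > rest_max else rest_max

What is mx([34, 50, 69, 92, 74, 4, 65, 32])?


mx([34, 50, 69, 92, 74, 4, 65, 32]): compare 34 with mx([50, 69, 92, 74, 4, 65, 32])
mx([50, 69, 92, 74, 4, 65, 32]): compare 50 with mx([69, 92, 74, 4, 65, 32])
mx([69, 92, 74, 4, 65, 32]): compare 69 with mx([92, 74, 4, 65, 32])
mx([92, 74, 4, 65, 32]): compare 92 with mx([74, 4, 65, 32])
mx([74, 4, 65, 32]): compare 74 with mx([4, 65, 32])
mx([4, 65, 32]): compare 4 with mx([65, 32])
mx([65, 32]): compare 65 with mx([32])
mx([32]) = 32  (base case)
Compare 65 with 32 -> 65
Compare 4 with 65 -> 65
Compare 74 with 65 -> 74
Compare 92 with 74 -> 92
Compare 69 with 92 -> 92
Compare 50 with 92 -> 92
Compare 34 with 92 -> 92

92


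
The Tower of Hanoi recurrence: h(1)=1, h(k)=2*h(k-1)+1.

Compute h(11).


h(11) = 2 * h(10) + 1
h(10) = 2 * h(9) + 1
h(9) = 2 * h(8) + 1
h(8) = 2 * h(7) + 1
h(7) = 2 * h(6) + 1
h(6) = 2 * h(5) + 1
h(5) = 2 * h(4) + 1
h(4) = 2 * h(3) + 1
h(3) = 2 * h(2) + 1
h(2) = 2 * h(1) + 1
h(1) = 1  (base case)
h(2) = 2 * 1 + 1 = 3
h(3) = 2 * 3 + 1 = 7
h(4) = 2 * 7 + 1 = 15
h(5) = 2 * 15 + 1 = 31
h(6) = 2 * 31 + 1 = 63
h(7) = 2 * 63 + 1 = 127
h(8) = 2 * 127 + 1 = 255
h(9) = 2 * 255 + 1 = 511
h(10) = 2 * 511 + 1 = 1023
h(11) = 2 * 1023 + 1 = 2047

2047


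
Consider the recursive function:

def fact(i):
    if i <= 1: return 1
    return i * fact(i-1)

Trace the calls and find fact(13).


fact(13)
= 13 * fact(12)
= 13 * 12 * fact(11)
= 13 * 12 * 11 * fact(10)
= 13 * 12 * 11 * 10 * fact(9)
= 13 * 12 * 11 * 10 * 9 * fact(8)
= 13 * 12 * 11 * 10 * 9 * 8 * fact(7)
= 13 * 12 * 11 * 10 * 9 * 8 * 7 * fact(6)
= 13 * 12 * 11 * 10 * 9 * 8 * 7 * 6 * fact(5)
= 13 * 12 * 11 * 10 * 9 * 8 * 7 * 6 * 5 * fact(4)
= 13 * 12 * 11 * 10 * 9 * 8 * 7 * 6 * 5 * 4 * fact(3)
= 13 * 12 * 11 * 10 * 9 * 8 * 7 * 6 * 5 * 4 * 3 * fact(2)
= 13 * 12 * 11 * 10 * 9 * 8 * 7 * 6 * 5 * 4 * 3 * 2 * fact(1)
= 13 * 12 * 11 * 10 * 9 * 8 * 7 * 6 * 5 * 4 * 3 * 2 * 1
= 6227020800

6227020800


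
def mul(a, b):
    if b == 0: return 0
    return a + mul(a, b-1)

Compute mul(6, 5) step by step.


mul(6, 5) = 6 + mul(6, 4)
mul(6, 4) = 6 + mul(6, 3)
mul(6, 3) = 6 + mul(6, 2)
mul(6, 2) = 6 + mul(6, 1)
mul(6, 1) = 6 + mul(6, 0)
mul(6, 0) = 0  (base case)
Total: 6 + 6 + 6 + 6 + 6 + 0 = 30

30


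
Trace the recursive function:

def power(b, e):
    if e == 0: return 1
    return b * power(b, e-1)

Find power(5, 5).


power(5, 5)
= 5 * power(5, 4)
= 5 * 5 * power(5, 3)
= 5 * 5 * 5 * power(5, 2)
= 5 * 5 * 5 * 5 * power(5, 1)
= 5 * 5 * 5 * 5 * 5 * power(5, 0)
= 5 * 5 * 5 * 5 * 5 * 1
= 3125

3125


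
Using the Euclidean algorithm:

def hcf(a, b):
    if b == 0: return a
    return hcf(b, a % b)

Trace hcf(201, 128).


hcf(201, 128) = hcf(128, 73)
hcf(128, 73) = hcf(73, 55)
hcf(73, 55) = hcf(55, 18)
hcf(55, 18) = hcf(18, 1)
hcf(18, 1) = hcf(1, 0)
hcf(1, 0) = 1  (base case)

1


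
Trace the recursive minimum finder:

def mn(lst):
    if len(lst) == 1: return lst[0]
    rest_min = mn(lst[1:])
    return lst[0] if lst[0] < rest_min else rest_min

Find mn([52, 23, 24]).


mn([52, 23, 24]): compare 52 with mn([23, 24])
mn([23, 24]): compare 23 with mn([24])
mn([24]) = 24  (base case)
Compare 23 with 24 -> 23
Compare 52 with 23 -> 23

23


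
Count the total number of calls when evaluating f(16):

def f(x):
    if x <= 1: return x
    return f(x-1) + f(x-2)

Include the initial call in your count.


Let C(n) = total calls for f(n)
C(0) = 1, C(1) = 1
C(2) = 1 + C(1) + C(0) = 1 + 1 + 1 = 3
C(3) = 1 + C(2) + C(1) = 1 + 3 + 1 = 5
C(4) = 1 + C(3) + C(2) = 1 + 5 + 3 = 9
C(5) = 1 + C(4) + C(3) = 1 + 9 + 5 = 15
C(6) = 1 + C(5) + C(4) = 1 + 15 + 9 = 25
C(7) = 1 + C(6) + C(5) = 1 + 25 + 15 = 41
C(8) = 1 + C(7) + C(6) = 1 + 41 + 25 = 67
C(9) = 1 + C(8) + C(7) = 1 + 67 + 41 = 109
C(10) = 1 + C(9) + C(8) = 1 + 109 + 67 = 177
C(11) = 1 + C(10) + C(9) = 1 + 177 + 109 = 287
C(12) = 1 + C(11) + C(10) = 1 + 287 + 177 = 465
C(13) = 1 + C(12) + C(11) = 1 + 465 + 287 = 753
C(14) = 1 + C(13) + C(12) = 1 + 753 + 465 = 1219
C(15) = 1 + C(14) + C(13) = 1 + 1219 + 753 = 1973
C(16) = 1 + C(15) + C(14) = 1 + 1973 + 1219 = 3193

3193


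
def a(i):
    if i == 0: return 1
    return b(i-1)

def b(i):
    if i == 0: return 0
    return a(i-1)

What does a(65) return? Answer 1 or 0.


a(65) = b(64)
b(64) = a(63)
a(63) = b(62)
b(62) = a(61)
a(61) = b(60)
b(60) = a(59)
a(59) = b(58)
b(58) = a(57)
a(57) = b(56)
b(56) = a(55)
a(55) = b(54)
b(54) = a(53)
a(53) = b(52)
b(52) = a(51)
a(51) = b(50)
b(50) = a(49)
a(49) = b(48)
b(48) = a(47)
a(47) = b(46)
b(46) = a(45)
a(45) = b(44)
b(44) = a(43)
a(43) = b(42)
b(42) = a(41)
a(41) = b(40)
b(40) = a(39)
a(39) = b(38)
b(38) = a(37)
a(37) = b(36)
b(36) = a(35)
a(35) = b(34)
b(34) = a(33)
a(33) = b(32)
b(32) = a(31)
a(31) = b(30)
b(30) = a(29)
a(29) = b(28)
b(28) = a(27)
a(27) = b(26)
b(26) = a(25)
a(25) = b(24)
b(24) = a(23)
a(23) = b(22)
b(22) = a(21)
a(21) = b(20)
b(20) = a(19)
a(19) = b(18)
b(18) = a(17)
a(17) = b(16)
b(16) = a(15)
a(15) = b(14)
b(14) = a(13)
a(13) = b(12)
b(12) = a(11)
a(11) = b(10)
b(10) = a(9)
a(9) = b(8)
b(8) = a(7)
a(7) = b(6)
b(6) = a(5)
a(5) = b(4)
b(4) = a(3)
a(3) = b(2)
b(2) = a(1)
a(1) = b(0)
b(0) = 0  (base case)
Result: 0

0


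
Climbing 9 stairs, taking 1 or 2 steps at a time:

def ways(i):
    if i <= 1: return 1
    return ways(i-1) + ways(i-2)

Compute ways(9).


Building up from base cases:
ways(0) = 1
ways(1) = 1
ways(2) = ways(1) + ways(0) = 1 + 1 = 2
ways(3) = ways(2) + ways(1) = 2 + 1 = 3
ways(4) = ways(3) + ways(2) = 3 + 2 = 5
ways(5) = ways(4) + ways(3) = 5 + 3 = 8
ways(6) = ways(5) + ways(4) = 8 + 5 = 13
ways(7) = ways(6) + ways(5) = 13 + 8 = 21
ways(8) = ways(7) + ways(6) = 21 + 13 = 34
ways(9) = ways(8) + ways(7) = 34 + 21 = 55

55


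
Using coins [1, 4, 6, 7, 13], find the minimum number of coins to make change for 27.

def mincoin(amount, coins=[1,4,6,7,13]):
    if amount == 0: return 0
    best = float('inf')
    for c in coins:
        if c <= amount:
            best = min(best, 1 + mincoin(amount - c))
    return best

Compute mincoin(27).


Building up with DP:
mincoin(0) = 0
mincoin(1) = min(1+mincoin(0)=1+0=1) = 1
mincoin(2) = min(1+mincoin(1)=1+1=2) = 2
mincoin(3) = min(1+mincoin(2)=1+2=3) = 3
mincoin(4) = min(1+mincoin(3)=1+3=4, 1+mincoin(0)=1+0=1) = 1
mincoin(5) = min(1+mincoin(4)=1+1=2, 1+mincoin(1)=1+1=2) = 2
mincoin(6) = min(1+mincoin(5)=1+2=3, 1+mincoin(2)=1+2=3, 1+mincoin(0)=1+0=1) = 1
mincoin(7) = min(1+mincoin(6)=1+1=2, 1+mincoin(3)=1+3=4, 1+mincoin(1)=1+1=2, 1+mincoin(0)=1+0=1) = 1
mincoin(8) = min(1+mincoin(7)=1+1=2, 1+mincoin(4)=1+1=2, 1+mincoin(2)=1+2=3, 1+mincoin(1)=1+1=2) = 2
mincoin(9) = min(1+mincoin(8)=1+2=3, 1+mincoin(5)=1+2=3, 1+mincoin(3)=1+3=4, 1+mincoin(2)=1+2=3) = 3
mincoin(10) = min(1+mincoin(9)=1+3=4, 1+mincoin(6)=1+1=2, 1+mincoin(4)=1+1=2, 1+mincoin(3)=1+3=4) = 2
mincoin(11) = min(1+mincoin(10)=1+2=3, 1+mincoin(7)=1+1=2, 1+mincoin(5)=1+2=3, 1+mincoin(4)=1+1=2) = 2
mincoin(12) = min(1+mincoin(11)=1+2=3, 1+mincoin(8)=1+2=3, 1+mincoin(6)=1+1=2, 1+mincoin(5)=1+2=3) = 2
mincoin(13) = min(1+mincoin(12)=1+2=3, 1+mincoin(9)=1+3=4, 1+mincoin(7)=1+1=2, 1+mincoin(6)=1+1=2, 1+mincoin(0)=1+0=1) = 1
mincoin(14) = min(1+mincoin(13)=1+1=2, 1+mincoin(10)=1+2=3, 1+mincoin(8)=1+2=3, 1+mincoin(7)=1+1=2, 1+mincoin(1)=1+1=2) = 2
mincoin(15) = min(1+mincoin(14)=1+2=3, 1+mincoin(11)=1+2=3, 1+mincoin(9)=1+3=4, 1+mincoin(8)=1+2=3, 1+mincoin(2)=1+2=3) = 3
mincoin(16) = min(1+mincoin(15)=1+3=4, 1+mincoin(12)=1+2=3, 1+mincoin(10)=1+2=3, 1+mincoin(9)=1+3=4, 1+mincoin(3)=1+3=4) = 3
mincoin(17) = min(1+mincoin(16)=1+3=4, 1+mincoin(13)=1+1=2, 1+mincoin(11)=1+2=3, 1+mincoin(10)=1+2=3, 1+mincoin(4)=1+1=2) = 2
mincoin(18) = min(1+mincoin(17)=1+2=3, 1+mincoin(14)=1+2=3, 1+mincoin(12)=1+2=3, 1+mincoin(11)=1+2=3, 1+mincoin(5)=1+2=3) = 3
mincoin(19) = min(1+mincoin(18)=1+3=4, 1+mincoin(15)=1+3=4, 1+mincoin(13)=1+1=2, 1+mincoin(12)=1+2=3, 1+mincoin(6)=1+1=2) = 2
mincoin(20) = min(1+mincoin(19)=1+2=3, 1+mincoin(16)=1+3=4, 1+mincoin(14)=1+2=3, 1+mincoin(13)=1+1=2, 1+mincoin(7)=1+1=2) = 2
mincoin(21) = min(1+mincoin(20)=1+2=3, 1+mincoin(17)=1+2=3, 1+mincoin(15)=1+3=4, 1+mincoin(14)=1+2=3, 1+mincoin(8)=1+2=3) = 3
mincoin(22) = min(1+mincoin(21)=1+3=4, 1+mincoin(18)=1+3=4, 1+mincoin(16)=1+3=4, 1+mincoin(15)=1+3=4, 1+mincoin(9)=1+3=4) = 4
mincoin(23) = min(1+mincoin(22)=1+4=5, 1+mincoin(19)=1+2=3, 1+mincoin(17)=1+2=3, 1+mincoin(16)=1+3=4, 1+mincoin(10)=1+2=3) = 3
mincoin(24) = min(1+mincoin(23)=1+3=4, 1+mincoin(20)=1+2=3, 1+mincoin(18)=1+3=4, 1+mincoin(17)=1+2=3, 1+mincoin(11)=1+2=3) = 3
mincoin(25) = min(1+mincoin(24)=1+3=4, 1+mincoin(21)=1+3=4, 1+mincoin(19)=1+2=3, 1+mincoin(18)=1+3=4, 1+mincoin(12)=1+2=3) = 3
mincoin(26) = min(1+mincoin(25)=1+3=4, 1+mincoin(22)=1+4=5, 1+mincoin(20)=1+2=3, 1+mincoin(19)=1+2=3, 1+mincoin(13)=1+1=2) = 2
mincoin(27) = min(1+mincoin(26)=1+2=3, 1+mincoin(23)=1+3=4, 1+mincoin(21)=1+3=4, 1+mincoin(20)=1+2=3, 1+mincoin(14)=1+2=3) = 3

3


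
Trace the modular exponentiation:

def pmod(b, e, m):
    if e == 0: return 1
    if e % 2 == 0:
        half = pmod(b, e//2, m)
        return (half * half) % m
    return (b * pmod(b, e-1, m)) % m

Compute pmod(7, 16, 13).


pmod(7, 16, 13): e is even, compute pmod(7, 8, 13)
  pmod(7, 8, 13): e is even, compute pmod(7, 4, 13)
    pmod(7, 4, 13): e is even, compute pmod(7, 2, 13)
      pmod(7, 2, 13): e is even, compute pmod(7, 1, 13)
        pmod(7, 1, 13): e is odd, compute pmod(7, 0, 13)
          pmod(7, 0, 13) = 1
        (7 * 1) % 13 = 7
      half=7, (7*7) % 13 = 10
    half=10, (10*10) % 13 = 9
  half=9, (9*9) % 13 = 3
half=3, (3*3) % 13 = 9

9


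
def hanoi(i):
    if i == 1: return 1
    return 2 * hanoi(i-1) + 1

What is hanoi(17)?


hanoi(17) = 2 * hanoi(16) + 1
hanoi(16) = 2 * hanoi(15) + 1
hanoi(15) = 2 * hanoi(14) + 1
hanoi(14) = 2 * hanoi(13) + 1
hanoi(13) = 2 * hanoi(12) + 1
hanoi(12) = 2 * hanoi(11) + 1
hanoi(11) = 2 * hanoi(10) + 1
hanoi(10) = 2 * hanoi(9) + 1
hanoi(9) = 2 * hanoi(8) + 1
hanoi(8) = 2 * hanoi(7) + 1
hanoi(7) = 2 * hanoi(6) + 1
hanoi(6) = 2 * hanoi(5) + 1
hanoi(5) = 2 * hanoi(4) + 1
hanoi(4) = 2 * hanoi(3) + 1
hanoi(3) = 2 * hanoi(2) + 1
hanoi(2) = 2 * hanoi(1) + 1
hanoi(1) = 1  (base case)
hanoi(2) = 2 * 1 + 1 = 3
hanoi(3) = 2 * 3 + 1 = 7
hanoi(4) = 2 * 7 + 1 = 15
hanoi(5) = 2 * 15 + 1 = 31
hanoi(6) = 2 * 31 + 1 = 63
hanoi(7) = 2 * 63 + 1 = 127
hanoi(8) = 2 * 127 + 1 = 255
hanoi(9) = 2 * 255 + 1 = 511
hanoi(10) = 2 * 511 + 1 = 1023
hanoi(11) = 2 * 1023 + 1 = 2047
hanoi(12) = 2 * 2047 + 1 = 4095
hanoi(13) = 2 * 4095 + 1 = 8191
hanoi(14) = 2 * 8191 + 1 = 16383
hanoi(15) = 2 * 16383 + 1 = 32767
hanoi(16) = 2 * 32767 + 1 = 65535
hanoi(17) = 2 * 65535 + 1 = 131071

131071


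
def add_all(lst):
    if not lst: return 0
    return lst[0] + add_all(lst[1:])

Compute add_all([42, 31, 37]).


add_all([42, 31, 37]) = 42 + add_all([31, 37])
add_all([31, 37]) = 31 + add_all([37])
add_all([37]) = 37 + add_all([])
add_all([]) = 0  (base case)
Total: 42 + 31 + 37 + 0 = 110

110


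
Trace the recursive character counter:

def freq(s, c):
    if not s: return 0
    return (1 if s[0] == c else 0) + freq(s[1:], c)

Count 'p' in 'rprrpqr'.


s[0]='r' != 'p' -> 0
s[0]='p' == 'p' -> 1
s[0]='r' != 'p' -> 0
s[0]='r' != 'p' -> 0
s[0]='p' == 'p' -> 1
s[0]='q' != 'p' -> 0
s[0]='r' != 'p' -> 0
Sum: 0 + 1 + 0 + 0 + 1 + 0 + 0 = 2

2


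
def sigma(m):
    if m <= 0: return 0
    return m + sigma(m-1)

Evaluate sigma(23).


sigma(23)
= 23 + 22 + 21 + 20 + 19 + 18 + 17 + 16 + 15 + 14 + 13 + 12 + 11 + 10 + 9 + 8 + 7 + 6 + 5 + 4 + 3 + 2 + 1 + sigma(0)
= 23 + 22 + 21 + 20 + 19 + 18 + 17 + 16 + 15 + 14 + 13 + 12 + 11 + 10 + 9 + 8 + 7 + 6 + 5 + 4 + 3 + 2 + 1 + 0
= 276

276


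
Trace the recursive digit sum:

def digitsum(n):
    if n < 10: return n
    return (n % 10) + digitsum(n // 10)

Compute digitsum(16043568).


digitsum(16043568) = 8 + digitsum(1604356)
digitsum(1604356) = 6 + digitsum(160435)
digitsum(160435) = 5 + digitsum(16043)
digitsum(16043) = 3 + digitsum(1604)
digitsum(1604) = 4 + digitsum(160)
digitsum(160) = 0 + digitsum(16)
digitsum(16) = 6 + digitsum(1)
digitsum(1) = 1  (base case)
Total: 8 + 6 + 5 + 3 + 4 + 0 + 6 + 1 = 33

33


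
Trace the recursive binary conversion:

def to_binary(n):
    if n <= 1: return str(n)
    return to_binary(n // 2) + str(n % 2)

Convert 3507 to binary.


to_binary(3507) = to_binary(1753) + '1'
to_binary(1753) = to_binary(876) + '1'
to_binary(876) = to_binary(438) + '0'
to_binary(438) = to_binary(219) + '0'
to_binary(219) = to_binary(109) + '1'
to_binary(109) = to_binary(54) + '1'
to_binary(54) = to_binary(27) + '0'
to_binary(27) = to_binary(13) + '1'
to_binary(13) = to_binary(6) + '1'
to_binary(6) = to_binary(3) + '0'
to_binary(3) = to_binary(1) + '1'
to_binary(1) = '1'  (base case)
Concatenating: '1' + '1' + '0' + '1' + '1' + '0' + '1' + '1' + '0' + '0' + '1' + '1' = '110110110011'

110110110011


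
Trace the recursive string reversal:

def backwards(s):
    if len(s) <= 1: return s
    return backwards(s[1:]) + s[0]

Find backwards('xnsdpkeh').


backwards('xnsdpkeh') = backwards('nsdpkeh') + 'x'
backwards('nsdpkeh') = backwards('sdpkeh') + 'n'
backwards('sdpkeh') = backwards('dpkeh') + 's'
backwards('dpkeh') = backwards('pkeh') + 'd'
backwards('pkeh') = backwards('keh') + 'p'
backwards('keh') = backwards('eh') + 'k'
backwards('eh') = backwards('h') + 'e'
backwards('h') = 'h'  (base case)
Concatenating: 'h' + 'e' + 'k' + 'p' + 'd' + 's' + 'n' + 'x' = 'hekpdsnx'

hekpdsnx


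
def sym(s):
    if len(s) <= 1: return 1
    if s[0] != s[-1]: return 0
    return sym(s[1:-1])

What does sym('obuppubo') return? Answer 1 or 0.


sym('obuppubo'): s[0]='o' == s[-1]='o' -> check sym('buppub')
sym('buppub'): s[0]='b' == s[-1]='b' -> check sym('uppu')
sym('uppu'): s[0]='u' == s[-1]='u' -> check sym('pp')
sym('pp'): s[0]='p' == s[-1]='p' -> check sym('')
sym(''): len <= 1 -> return 1  (base case)
Result: 1 (palindrome)

1


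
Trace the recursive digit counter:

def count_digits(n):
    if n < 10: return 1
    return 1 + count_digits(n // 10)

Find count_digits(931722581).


count_digits(931722581) = 1 + count_digits(93172258)
count_digits(93172258) = 1 + count_digits(9317225)
count_digits(9317225) = 1 + count_digits(931722)
count_digits(931722) = 1 + count_digits(93172)
count_digits(93172) = 1 + count_digits(9317)
count_digits(9317) = 1 + count_digits(931)
count_digits(931) = 1 + count_digits(93)
count_digits(93) = 1 + count_digits(9)
count_digits(9) = 1  (base case: 9 < 10)
Unwinding: 1 + 1 + 1 + 1 + 1 + 1 + 1 + 1 + 1 = 9

9


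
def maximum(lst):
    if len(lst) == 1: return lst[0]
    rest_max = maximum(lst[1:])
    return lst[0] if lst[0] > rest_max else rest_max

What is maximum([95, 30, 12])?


maximum([95, 30, 12]): compare 95 with maximum([30, 12])
maximum([30, 12]): compare 30 with maximum([12])
maximum([12]) = 12  (base case)
Compare 30 with 12 -> 30
Compare 95 with 30 -> 95

95


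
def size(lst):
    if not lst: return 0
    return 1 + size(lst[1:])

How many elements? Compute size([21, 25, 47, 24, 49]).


size([21, 25, 47, 24, 49]) = 1 + size([25, 47, 24, 49])
size([25, 47, 24, 49]) = 1 + size([47, 24, 49])
size([47, 24, 49]) = 1 + size([24, 49])
size([24, 49]) = 1 + size([49])
size([49]) = 1 + size([])
size([]) = 0  (base case)
Unwinding: 1 + 1 + 1 + 1 + 1 + 0 = 5

5


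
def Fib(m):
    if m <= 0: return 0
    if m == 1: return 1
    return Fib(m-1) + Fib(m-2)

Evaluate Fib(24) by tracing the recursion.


Computing Fib(24) bottom-up:
Fib(0) = 0
Fib(1) = 1
Fib(2) = Fib(1) + Fib(0) = 1 + 0 = 1
Fib(3) = Fib(2) + Fib(1) = 1 + 1 = 2
Fib(4) = Fib(3) + Fib(2) = 2 + 1 = 3
Fib(5) = Fib(4) + Fib(3) = 3 + 2 = 5
Fib(6) = Fib(5) + Fib(4) = 5 + 3 = 8
Fib(7) = Fib(6) + Fib(5) = 8 + 5 = 13
Fib(8) = Fib(7) + Fib(6) = 13 + 8 = 21
Fib(9) = Fib(8) + Fib(7) = 21 + 13 = 34
Fib(10) = Fib(9) + Fib(8) = 34 + 21 = 55
Fib(11) = Fib(10) + Fib(9) = 55 + 34 = 89
Fib(12) = Fib(11) + Fib(10) = 89 + 55 = 144
Fib(13) = Fib(12) + Fib(11) = 144 + 89 = 233
Fib(14) = Fib(13) + Fib(12) = 233 + 144 = 377
Fib(15) = Fib(14) + Fib(13) = 377 + 233 = 610
Fib(16) = Fib(15) + Fib(14) = 610 + 377 = 987
Fib(17) = Fib(16) + Fib(15) = 987 + 610 = 1597
Fib(18) = Fib(17) + Fib(16) = 1597 + 987 = 2584
Fib(19) = Fib(18) + Fib(17) = 2584 + 1597 = 4181
Fib(20) = Fib(19) + Fib(18) = 4181 + 2584 = 6765
Fib(21) = Fib(20) + Fib(19) = 6765 + 4181 = 10946
Fib(22) = Fib(21) + Fib(20) = 10946 + 6765 = 17711
Fib(23) = Fib(22) + Fib(21) = 17711 + 10946 = 28657
Fib(24) = Fib(23) + Fib(22) = 28657 + 17711 = 46368

46368


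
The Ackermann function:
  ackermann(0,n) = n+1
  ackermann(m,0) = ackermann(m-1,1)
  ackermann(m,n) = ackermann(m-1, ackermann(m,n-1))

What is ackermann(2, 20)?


ackermann(2, 20) = ackermann(1, ackermann(2, 19))
  ackermann(2, 19) = ackermann(1, ackermann(2, 18))
    ackermann(2, 18) = ackermann(1, ackermann(2, 17))
      ackermann(2, 17) = ackermann(1, ackermann(2, 16))
        ackermann(2, 16) = ackermann(1, ackermann(2, 15))
          ackermann(2, 15) = ackermann(1, ackermann(2, 14))
          ackermann(2, 14) = ackermann(1, ackermann(2, 13))
          ackermann(2, 13) = ackermann(1, ackermann(2, 12))
          ackermann(2, 12) = ackermann(1, ackermann(2, 11))
          ackermann(2, 11) = ackermann(1, ackermann(2, 10))
          ackermann(2, 10) = ackermann(1, ackermann(2, 9))
          ackermann(2, 9) = ackermann(1, ackermann(2, 8))
          ackermann(2, 8) = ackermann(1, ackermann(2, 7))
          ackermann(2, 7) = ackermann(1, ackermann(2, 6))
          ackermann(2, 6) = ackermann(1, ackermann(2, 5))
          ackermann(2, 5) = ackermann(1, ackermann(2, 4))
          ackermann(2, 4) = ackermann(1, ackermann(2, 3))
          ackermann(2, 3) = ackermann(1, ackermann(2, 2))
          ackermann(2, 2) = ackermann(1, ackermann(2, 1))
          ackermann(2, 1) = ackermann(1, ackermann(2, 0))
          ackermann(2, 0) = ackermann(1, 1)
          ackermann(1, 1) = ackermann(0, ackermann(1, 0))
          ackermann(1, 0) = ackermann(0, 1)
          ackermann(0, 1) = 2
            = ackermann(0, 2)
... (trace truncated)
Result: ackermann(2, 20) = 43

43


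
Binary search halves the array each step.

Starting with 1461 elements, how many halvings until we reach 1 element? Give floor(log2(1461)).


1461 / 2 = 730
730 / 2 = 365
365 / 2 = 182
182 / 2 = 91
91 / 2 = 45
45 / 2 = 22
22 / 2 = 11
11 / 2 = 5
5 / 2 = 2
2 / 2 = 1
Reached 1 after 10 halvings

10


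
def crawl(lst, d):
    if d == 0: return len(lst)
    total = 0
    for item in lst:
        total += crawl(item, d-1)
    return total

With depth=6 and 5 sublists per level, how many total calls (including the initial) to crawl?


At depth 0 (root): 1 call
At depth 1: each of 1 parents calls crawl on 5 children = 5 calls
At depth 2: each of 5 parents calls crawl on 5 children = 25 calls
At depth 3: each of 25 parents calls crawl on 5 children = 125 calls
At depth 4: each of 125 parents calls crawl on 5 children = 625 calls
At depth 5: each of 625 parents calls crawl on 5 children = 3125 calls
At depth 6: each of 3125 parents calls crawl on 5 children = 15625 calls
Total: 1 + 5 + 25 + 125 + 625 + 3125 + 15625 = 19531

19531
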